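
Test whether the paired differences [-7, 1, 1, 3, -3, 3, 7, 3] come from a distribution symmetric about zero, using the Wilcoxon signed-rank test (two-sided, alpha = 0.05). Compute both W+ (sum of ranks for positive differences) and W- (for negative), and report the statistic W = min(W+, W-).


Step 1: Drop any zero differences (none here) and take |d_i|.
|d| = [7, 1, 1, 3, 3, 3, 7, 3]
Step 2: Midrank |d_i| (ties get averaged ranks).
ranks: |7|->7.5, |1|->1.5, |1|->1.5, |3|->4.5, |3|->4.5, |3|->4.5, |7|->7.5, |3|->4.5
Step 3: Attach original signs; sum ranks with positive sign and with negative sign.
W+ = 1.5 + 1.5 + 4.5 + 4.5 + 7.5 + 4.5 = 24
W- = 7.5 + 4.5 = 12
(Check: W+ + W- = 36 should equal n(n+1)/2 = 36.)
Step 4: Test statistic W = min(W+, W-) = 12.
Step 5: Ties in |d|, so use the tie-corrected normal approximation.
        E[W] = n(n+1)/4 = 8*9/4 = 18.
        Tie groups: |d|=1 (t=2), |d|=3 (t=4), |d|=7 (t=2); sum(t^3 - t) = 72.
        Var[W] = n(n+1)(2n+1)/24 - sum(t^3-t)/48 = 1224/24 - 72/48 = 49.5.
        z = (W - E[W]) / sqrt(Var[W]) = (12 - 18) / 7.0356 = -0.8528.
        Two-sided p = 2*Phi(z) = 0.393769.
Step 6: alpha = 0.05. fail to reject H0.

W+ = 24, W- = 12, W = min = 12, p = 0.393769, fail to reject H0.


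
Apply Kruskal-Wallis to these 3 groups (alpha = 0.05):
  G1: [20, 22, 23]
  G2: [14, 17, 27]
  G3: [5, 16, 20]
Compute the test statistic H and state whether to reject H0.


Step 1: Combine all N = 9 observations and assign midranks.
sorted (value, group, rank): (5,G3,1), (14,G2,2), (16,G3,3), (17,G2,4), (20,G1,5.5), (20,G3,5.5), (22,G1,7), (23,G1,8), (27,G2,9)
Step 2: Sum ranks within each group.
R_1 = 20.5 (n_1 = 3)
R_2 = 15 (n_2 = 3)
R_3 = 9.5 (n_3 = 3)
Step 3: H = 12/(N(N+1)) * sum(R_i^2/n_i) - 3(N+1)
     = 12/(9*10) * (20.5^2/3 + 15^2/3 + 9.5^2/3) - 3*10
     = 0.133333 * 245.167 - 30
     = 2.688889.
Step 4: Ties present; correction factor C = 1 - 6/(9^3 - 9) = 0.991667. Corrected H = 2.688889 / 0.991667 = 2.711485.
Step 5: Under H0, H ~ chi^2(2); p-value = 0.257756.
Step 6: alpha = 0.05. fail to reject H0.

H = 2.7115, df = 2, p = 0.257756, fail to reject H0.


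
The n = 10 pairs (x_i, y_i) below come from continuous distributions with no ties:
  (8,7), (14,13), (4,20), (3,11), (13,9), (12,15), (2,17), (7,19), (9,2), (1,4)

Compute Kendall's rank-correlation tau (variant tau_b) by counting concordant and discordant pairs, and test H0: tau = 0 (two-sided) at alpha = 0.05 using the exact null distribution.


Step 1: Enumerate the 45 unordered pairs (i,j) with i<j and classify each by sign(x_j-x_i) * sign(y_j-y_i).
  (1,2):dx=+6,dy=+6->C; (1,3):dx=-4,dy=+13->D; (1,4):dx=-5,dy=+4->D; (1,5):dx=+5,dy=+2->C
  (1,6):dx=+4,dy=+8->C; (1,7):dx=-6,dy=+10->D; (1,8):dx=-1,dy=+12->D; (1,9):dx=+1,dy=-5->D
  (1,10):dx=-7,dy=-3->C; (2,3):dx=-10,dy=+7->D; (2,4):dx=-11,dy=-2->C; (2,5):dx=-1,dy=-4->C
  (2,6):dx=-2,dy=+2->D; (2,7):dx=-12,dy=+4->D; (2,8):dx=-7,dy=+6->D; (2,9):dx=-5,dy=-11->C
  (2,10):dx=-13,dy=-9->C; (3,4):dx=-1,dy=-9->C; (3,5):dx=+9,dy=-11->D; (3,6):dx=+8,dy=-5->D
  (3,7):dx=-2,dy=-3->C; (3,8):dx=+3,dy=-1->D; (3,9):dx=+5,dy=-18->D; (3,10):dx=-3,dy=-16->C
  (4,5):dx=+10,dy=-2->D; (4,6):dx=+9,dy=+4->C; (4,7):dx=-1,dy=+6->D; (4,8):dx=+4,dy=+8->C
  (4,9):dx=+6,dy=-9->D; (4,10):dx=-2,dy=-7->C; (5,6):dx=-1,dy=+6->D; (5,7):dx=-11,dy=+8->D
  (5,8):dx=-6,dy=+10->D; (5,9):dx=-4,dy=-7->C; (5,10):dx=-12,dy=-5->C; (6,7):dx=-10,dy=+2->D
  (6,8):dx=-5,dy=+4->D; (6,9):dx=-3,dy=-13->C; (6,10):dx=-11,dy=-11->C; (7,8):dx=+5,dy=+2->C
  (7,9):dx=+7,dy=-15->D; (7,10):dx=-1,dy=-13->C; (8,9):dx=+2,dy=-17->D; (8,10):dx=-6,dy=-15->C
  (9,10):dx=-8,dy=+2->D
Step 2: C = 21, D = 24, total pairs = 45.
Step 3: tau = (C - D)/(n(n-1)/2) = (21 - 24)/45 = -0.066667.
Step 4: Exact two-sided p-value (enumerate n! = 3628800 permutations of y under H0): p = 0.861801.
Step 5: alpha = 0.05. fail to reject H0.

tau_b = -0.0667 (C=21, D=24), p = 0.861801, fail to reject H0.


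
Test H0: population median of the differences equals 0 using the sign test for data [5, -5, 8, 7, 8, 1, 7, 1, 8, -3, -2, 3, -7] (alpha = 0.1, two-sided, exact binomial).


Step 1: Discard zero differences. Original n = 13; n_eff = number of nonzero differences = 13.
Nonzero differences (with sign): +5, -5, +8, +7, +8, +1, +7, +1, +8, -3, -2, +3, -7
Step 2: Count signs: positive = 9, negative = 4.
Step 3: Under H0: P(positive) = 0.5, so the number of positives S ~ Bin(13, 0.5).
Step 4: Two-sided exact p-value = sum of Bin(13,0.5) probabilities at or below the observed probability = 0.266846.
Step 5: alpha = 0.1. fail to reject H0.

n_eff = 13, pos = 9, neg = 4, p = 0.266846, fail to reject H0.


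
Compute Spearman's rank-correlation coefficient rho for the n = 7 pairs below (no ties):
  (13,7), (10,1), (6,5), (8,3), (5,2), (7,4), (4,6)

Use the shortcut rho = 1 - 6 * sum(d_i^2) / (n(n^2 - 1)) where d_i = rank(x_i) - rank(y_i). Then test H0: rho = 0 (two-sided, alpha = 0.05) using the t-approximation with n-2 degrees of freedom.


Step 1: Rank x and y separately (midranks; no ties here).
rank(x): 13->7, 10->6, 6->3, 8->5, 5->2, 7->4, 4->1
rank(y): 7->7, 1->1, 5->5, 3->3, 2->2, 4->4, 6->6
Step 2: d_i = R_x(i) - R_y(i); compute d_i^2.
  (7-7)^2=0, (6-1)^2=25, (3-5)^2=4, (5-3)^2=4, (2-2)^2=0, (4-4)^2=0, (1-6)^2=25
sum(d^2) = 58.
Step 3: rho = 1 - 6*58 / (7*(7^2 - 1)) = 1 - 348/336 = -0.035714.
Step 4: Under H0, t = rho * sqrt((n-2)/(1-rho^2)) = -0.0799 ~ t(5).
Step 5: Two-sided p-value from the t-distribution with 5 df = 0.939408.
Step 6: alpha = 0.05. fail to reject H0.

rho = -0.0357, p = 0.939408, fail to reject H0 at alpha = 0.05.


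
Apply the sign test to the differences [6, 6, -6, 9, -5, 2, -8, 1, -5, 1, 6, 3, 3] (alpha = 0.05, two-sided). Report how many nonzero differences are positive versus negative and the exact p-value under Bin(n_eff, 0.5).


Step 1: Discard zero differences. Original n = 13; n_eff = number of nonzero differences = 13.
Nonzero differences (with sign): +6, +6, -6, +9, -5, +2, -8, +1, -5, +1, +6, +3, +3
Step 2: Count signs: positive = 9, negative = 4.
Step 3: Under H0: P(positive) = 0.5, so the number of positives S ~ Bin(13, 0.5).
Step 4: Two-sided exact p-value = sum of Bin(13,0.5) probabilities at or below the observed probability = 0.266846.
Step 5: alpha = 0.05. fail to reject H0.

n_eff = 13, pos = 9, neg = 4, p = 0.266846, fail to reject H0.


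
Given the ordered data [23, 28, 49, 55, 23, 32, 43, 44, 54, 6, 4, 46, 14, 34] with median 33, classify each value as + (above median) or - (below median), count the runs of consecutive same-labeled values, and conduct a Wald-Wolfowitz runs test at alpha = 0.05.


Step 1: Compute median = 33; label A = above, B = below.
Labels in order: BBAABBAAABBABA  (n_A = 7, n_B = 7)
Step 2: Count runs R = 8.
Step 3: Under H0 (random ordering), E[R] = 2*n_A*n_B/(n_A+n_B) + 1 = 2*7*7/14 + 1 = 8.0000.
        Var[R] = 2*n_A*n_B*(2*n_A*n_B - n_A - n_B) / ((n_A+n_B)^2 * (n_A+n_B-1)) = 8232/2548 = 3.2308.
        SD[R] = 1.7974.
Step 4: R = E[R], so z = 0 with no continuity correction.
Step 5: Two-sided p-value via normal approximation = 2*(1 - Phi(|z|)) = 1.000000.
Step 6: alpha = 0.05. fail to reject H0.

R = 8, z = 0.0000, p = 1.000000, fail to reject H0.


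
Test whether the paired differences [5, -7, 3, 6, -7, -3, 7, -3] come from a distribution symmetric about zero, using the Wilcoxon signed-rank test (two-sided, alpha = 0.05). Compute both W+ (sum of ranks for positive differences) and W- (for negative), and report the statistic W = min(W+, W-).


Step 1: Drop any zero differences (none here) and take |d_i|.
|d| = [5, 7, 3, 6, 7, 3, 7, 3]
Step 2: Midrank |d_i| (ties get averaged ranks).
ranks: |5|->4, |7|->7, |3|->2, |6|->5, |7|->7, |3|->2, |7|->7, |3|->2
Step 3: Attach original signs; sum ranks with positive sign and with negative sign.
W+ = 4 + 2 + 5 + 7 = 18
W- = 7 + 7 + 2 + 2 = 18
(Check: W+ + W- = 36 should equal n(n+1)/2 = 36.)
Step 4: Test statistic W = min(W+, W-) = 18.
Step 5: Ties in |d|, so use the tie-corrected normal approximation.
        E[W] = n(n+1)/4 = 8*9/4 = 18.
        Tie groups: |d|=3 (t=3), |d|=7 (t=3); sum(t^3 - t) = 48.
        Var[W] = n(n+1)(2n+1)/24 - sum(t^3-t)/48 = 1224/24 - 48/48 = 50.
        z = (W - E[W]) / sqrt(Var[W]) = (18 - 18) / 7.0711 = 0.0000.
        Two-sided p = 2*Phi(z) = 1.000000.
Step 6: alpha = 0.05. fail to reject H0.

W+ = 18, W- = 18, W = min = 18, p = 1.000000, fail to reject H0.


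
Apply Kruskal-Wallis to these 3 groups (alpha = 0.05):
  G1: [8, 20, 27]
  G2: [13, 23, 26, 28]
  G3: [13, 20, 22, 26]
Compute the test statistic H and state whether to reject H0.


Step 1: Combine all N = 11 observations and assign midranks.
sorted (value, group, rank): (8,G1,1), (13,G2,2.5), (13,G3,2.5), (20,G1,4.5), (20,G3,4.5), (22,G3,6), (23,G2,7), (26,G2,8.5), (26,G3,8.5), (27,G1,10), (28,G2,11)
Step 2: Sum ranks within each group.
R_1 = 15.5 (n_1 = 3)
R_2 = 29 (n_2 = 4)
R_3 = 21.5 (n_3 = 4)
Step 3: H = 12/(N(N+1)) * sum(R_i^2/n_i) - 3(N+1)
     = 12/(11*12) * (15.5^2/3 + 29^2/4 + 21.5^2/4) - 3*12
     = 0.090909 * 405.896 - 36
     = 0.899621.
Step 4: Ties present; correction factor C = 1 - 18/(11^3 - 11) = 0.986364. Corrected H = 0.899621 / 0.986364 = 0.912058.
Step 5: Under H0, H ~ chi^2(2); p-value = 0.633795.
Step 6: alpha = 0.05. fail to reject H0.

H = 0.9121, df = 2, p = 0.633795, fail to reject H0.


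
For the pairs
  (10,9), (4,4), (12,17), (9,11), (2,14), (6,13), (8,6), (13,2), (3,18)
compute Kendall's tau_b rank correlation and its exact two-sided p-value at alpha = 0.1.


Step 1: Enumerate the 36 unordered pairs (i,j) with i<j and classify each by sign(x_j-x_i) * sign(y_j-y_i).
  (1,2):dx=-6,dy=-5->C; (1,3):dx=+2,dy=+8->C; (1,4):dx=-1,dy=+2->D; (1,5):dx=-8,dy=+5->D
  (1,6):dx=-4,dy=+4->D; (1,7):dx=-2,dy=-3->C; (1,8):dx=+3,dy=-7->D; (1,9):dx=-7,dy=+9->D
  (2,3):dx=+8,dy=+13->C; (2,4):dx=+5,dy=+7->C; (2,5):dx=-2,dy=+10->D; (2,6):dx=+2,dy=+9->C
  (2,7):dx=+4,dy=+2->C; (2,8):dx=+9,dy=-2->D; (2,9):dx=-1,dy=+14->D; (3,4):dx=-3,dy=-6->C
  (3,5):dx=-10,dy=-3->C; (3,6):dx=-6,dy=-4->C; (3,7):dx=-4,dy=-11->C; (3,8):dx=+1,dy=-15->D
  (3,9):dx=-9,dy=+1->D; (4,5):dx=-7,dy=+3->D; (4,6):dx=-3,dy=+2->D; (4,7):dx=-1,dy=-5->C
  (4,8):dx=+4,dy=-9->D; (4,9):dx=-6,dy=+7->D; (5,6):dx=+4,dy=-1->D; (5,7):dx=+6,dy=-8->D
  (5,8):dx=+11,dy=-12->D; (5,9):dx=+1,dy=+4->C; (6,7):dx=+2,dy=-7->D; (6,8):dx=+7,dy=-11->D
  (6,9):dx=-3,dy=+5->D; (7,8):dx=+5,dy=-4->D; (7,9):dx=-5,dy=+12->D; (8,9):dx=-10,dy=+16->D
Step 2: C = 13, D = 23, total pairs = 36.
Step 3: tau = (C - D)/(n(n-1)/2) = (13 - 23)/36 = -0.277778.
Step 4: Exact two-sided p-value (enumerate n! = 362880 permutations of y under H0): p = 0.358488.
Step 5: alpha = 0.1. fail to reject H0.

tau_b = -0.2778 (C=13, D=23), p = 0.358488, fail to reject H0.


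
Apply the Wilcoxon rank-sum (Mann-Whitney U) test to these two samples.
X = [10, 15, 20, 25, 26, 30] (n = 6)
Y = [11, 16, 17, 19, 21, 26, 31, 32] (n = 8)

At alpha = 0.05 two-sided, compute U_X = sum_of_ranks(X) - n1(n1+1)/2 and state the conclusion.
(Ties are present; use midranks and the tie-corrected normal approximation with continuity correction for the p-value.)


Step 1: Combine and sort all 14 observations; assign midranks.
sorted (value, group): (10,X), (11,Y), (15,X), (16,Y), (17,Y), (19,Y), (20,X), (21,Y), (25,X), (26,X), (26,Y), (30,X), (31,Y), (32,Y)
ranks: 10->1, 11->2, 15->3, 16->4, 17->5, 19->6, 20->7, 21->8, 25->9, 26->10.5, 26->10.5, 30->12, 31->13, 32->14
Step 2: Rank sum for X: R1 = 1 + 3 + 7 + 9 + 10.5 + 12 = 42.5.
Step 3: U_X = R1 - n1(n1+1)/2 = 42.5 - 6*7/2 = 42.5 - 21 = 21.5.
       U_Y = n1*n2 - U_X = 48 - 21.5 = 26.5.
Step 4: Ties are present, so use the tie-corrected normal approximation (with continuity correction) for the p-value.
Step 5: p-value = 0.796034; compare to alpha = 0.05. fail to reject H0.

U_X = 21.5, p = 0.796034, fail to reject H0 at alpha = 0.05.


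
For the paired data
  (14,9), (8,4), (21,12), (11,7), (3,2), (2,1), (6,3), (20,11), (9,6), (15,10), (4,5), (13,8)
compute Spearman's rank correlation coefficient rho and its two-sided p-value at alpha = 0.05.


Step 1: Rank x and y separately (midranks; no ties here).
rank(x): 14->9, 8->5, 21->12, 11->7, 3->2, 2->1, 6->4, 20->11, 9->6, 15->10, 4->3, 13->8
rank(y): 9->9, 4->4, 12->12, 7->7, 2->2, 1->1, 3->3, 11->11, 6->6, 10->10, 5->5, 8->8
Step 2: d_i = R_x(i) - R_y(i); compute d_i^2.
  (9-9)^2=0, (5-4)^2=1, (12-12)^2=0, (7-7)^2=0, (2-2)^2=0, (1-1)^2=0, (4-3)^2=1, (11-11)^2=0, (6-6)^2=0, (10-10)^2=0, (3-5)^2=4, (8-8)^2=0
sum(d^2) = 6.
Step 3: rho = 1 - 6*6 / (12*(12^2 - 1)) = 1 - 36/1716 = 0.979021.
Step 4: Under H0, t = rho * sqrt((n-2)/(1-rho^2)) = 15.1941 ~ t(10).
Step 5: Two-sided p-value from the t-distribution with 10 df = 0.000000.
Step 6: alpha = 0.05. reject H0.

rho = 0.9790, p = 0.000000, reject H0 at alpha = 0.05.


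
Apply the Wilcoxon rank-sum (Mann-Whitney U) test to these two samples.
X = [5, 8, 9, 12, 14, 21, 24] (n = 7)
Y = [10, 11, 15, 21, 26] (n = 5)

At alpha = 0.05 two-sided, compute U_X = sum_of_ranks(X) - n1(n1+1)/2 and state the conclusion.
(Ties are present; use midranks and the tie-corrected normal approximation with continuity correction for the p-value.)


Step 1: Combine and sort all 12 observations; assign midranks.
sorted (value, group): (5,X), (8,X), (9,X), (10,Y), (11,Y), (12,X), (14,X), (15,Y), (21,X), (21,Y), (24,X), (26,Y)
ranks: 5->1, 8->2, 9->3, 10->4, 11->5, 12->6, 14->7, 15->8, 21->9.5, 21->9.5, 24->11, 26->12
Step 2: Rank sum for X: R1 = 1 + 2 + 3 + 6 + 7 + 9.5 + 11 = 39.5.
Step 3: U_X = R1 - n1(n1+1)/2 = 39.5 - 7*8/2 = 39.5 - 28 = 11.5.
       U_Y = n1*n2 - U_X = 35 - 11.5 = 23.5.
Step 4: Ties are present, so use the tie-corrected normal approximation (with continuity correction) for the p-value.
Step 5: p-value = 0.370914; compare to alpha = 0.05. fail to reject H0.

U_X = 11.5, p = 0.370914, fail to reject H0 at alpha = 0.05.


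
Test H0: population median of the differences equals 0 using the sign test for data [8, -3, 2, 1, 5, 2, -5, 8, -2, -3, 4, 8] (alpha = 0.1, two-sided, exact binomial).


Step 1: Discard zero differences. Original n = 12; n_eff = number of nonzero differences = 12.
Nonzero differences (with sign): +8, -3, +2, +1, +5, +2, -5, +8, -2, -3, +4, +8
Step 2: Count signs: positive = 8, negative = 4.
Step 3: Under H0: P(positive) = 0.5, so the number of positives S ~ Bin(12, 0.5).
Step 4: Two-sided exact p-value = sum of Bin(12,0.5) probabilities at or below the observed probability = 0.387695.
Step 5: alpha = 0.1. fail to reject H0.

n_eff = 12, pos = 8, neg = 4, p = 0.387695, fail to reject H0.


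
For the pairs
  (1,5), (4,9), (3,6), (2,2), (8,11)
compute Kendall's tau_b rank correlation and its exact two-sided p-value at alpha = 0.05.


Step 1: Enumerate the 10 unordered pairs (i,j) with i<j and classify each by sign(x_j-x_i) * sign(y_j-y_i).
  (1,2):dx=+3,dy=+4->C; (1,3):dx=+2,dy=+1->C; (1,4):dx=+1,dy=-3->D; (1,5):dx=+7,dy=+6->C
  (2,3):dx=-1,dy=-3->C; (2,4):dx=-2,dy=-7->C; (2,5):dx=+4,dy=+2->C; (3,4):dx=-1,dy=-4->C
  (3,5):dx=+5,dy=+5->C; (4,5):dx=+6,dy=+9->C
Step 2: C = 9, D = 1, total pairs = 10.
Step 3: tau = (C - D)/(n(n-1)/2) = (9 - 1)/10 = 0.800000.
Step 4: Exact two-sided p-value (enumerate n! = 120 permutations of y under H0): p = 0.083333.
Step 5: alpha = 0.05. fail to reject H0.

tau_b = 0.8000 (C=9, D=1), p = 0.083333, fail to reject H0.


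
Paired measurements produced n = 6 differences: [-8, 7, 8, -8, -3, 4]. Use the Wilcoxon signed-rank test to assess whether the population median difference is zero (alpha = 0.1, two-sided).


Step 1: Drop any zero differences (none here) and take |d_i|.
|d| = [8, 7, 8, 8, 3, 4]
Step 2: Midrank |d_i| (ties get averaged ranks).
ranks: |8|->5, |7|->3, |8|->5, |8|->5, |3|->1, |4|->2
Step 3: Attach original signs; sum ranks with positive sign and with negative sign.
W+ = 3 + 5 + 2 = 10
W- = 5 + 5 + 1 = 11
(Check: W+ + W- = 21 should equal n(n+1)/2 = 21.)
Step 4: Test statistic W = min(W+, W-) = 10.
Step 5: Ties in |d|, so use the tie-corrected normal approximation.
        E[W] = n(n+1)/4 = 6*7/4 = 10.5.
        Tie groups: |d|=8 (t=3); sum(t^3 - t) = 24.
        Var[W] = n(n+1)(2n+1)/24 - sum(t^3-t)/48 = 546/24 - 24/48 = 22.25.
        z = (W - E[W]) / sqrt(Var[W]) = (10 - 10.5) / 4.7170 = -0.1060.
        Two-sided p = 2*Phi(z) = 0.915583.
Step 6: alpha = 0.1. fail to reject H0.

W+ = 10, W- = 11, W = min = 10, p = 0.915583, fail to reject H0.


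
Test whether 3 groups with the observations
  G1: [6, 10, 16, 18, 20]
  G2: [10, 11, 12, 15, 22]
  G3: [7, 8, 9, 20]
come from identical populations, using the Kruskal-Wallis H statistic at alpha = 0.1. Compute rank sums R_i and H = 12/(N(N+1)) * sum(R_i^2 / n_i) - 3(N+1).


Step 1: Combine all N = 14 observations and assign midranks.
sorted (value, group, rank): (6,G1,1), (7,G3,2), (8,G3,3), (9,G3,4), (10,G1,5.5), (10,G2,5.5), (11,G2,7), (12,G2,8), (15,G2,9), (16,G1,10), (18,G1,11), (20,G1,12.5), (20,G3,12.5), (22,G2,14)
Step 2: Sum ranks within each group.
R_1 = 40 (n_1 = 5)
R_2 = 43.5 (n_2 = 5)
R_3 = 21.5 (n_3 = 4)
Step 3: H = 12/(N(N+1)) * sum(R_i^2/n_i) - 3(N+1)
     = 12/(14*15) * (40^2/5 + 43.5^2/5 + 21.5^2/4) - 3*15
     = 0.057143 * 814.013 - 45
     = 1.515000.
Step 4: Ties present; correction factor C = 1 - 12/(14^3 - 14) = 0.995604. Corrected H = 1.515000 / 0.995604 = 1.521689.
Step 5: Under H0, H ~ chi^2(2); p-value = 0.467272.
Step 6: alpha = 0.1. fail to reject H0.

H = 1.5217, df = 2, p = 0.467272, fail to reject H0.


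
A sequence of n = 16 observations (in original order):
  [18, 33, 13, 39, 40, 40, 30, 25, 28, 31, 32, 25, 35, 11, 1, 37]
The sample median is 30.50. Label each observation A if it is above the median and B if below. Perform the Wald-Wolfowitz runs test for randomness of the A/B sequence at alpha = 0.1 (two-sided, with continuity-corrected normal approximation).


Step 1: Compute median = 30.50; label A = above, B = below.
Labels in order: BABAAABBBAABABBA  (n_A = 8, n_B = 8)
Step 2: Count runs R = 10.
Step 3: Under H0 (random ordering), E[R] = 2*n_A*n_B/(n_A+n_B) + 1 = 2*8*8/16 + 1 = 9.0000.
        Var[R] = 2*n_A*n_B*(2*n_A*n_B - n_A - n_B) / ((n_A+n_B)^2 * (n_A+n_B-1)) = 14336/3840 = 3.7333.
        SD[R] = 1.9322.
Step 4: Continuity-corrected z = (R - 0.5 - E[R]) / SD[R] = (10 - 0.5 - 9.0000) / 1.9322 = 0.2588.
Step 5: Two-sided p-value via normal approximation = 2*(1 - Phi(|z|)) = 0.795809.
Step 6: alpha = 0.1. fail to reject H0.

R = 10, z = 0.2588, p = 0.795809, fail to reject H0.


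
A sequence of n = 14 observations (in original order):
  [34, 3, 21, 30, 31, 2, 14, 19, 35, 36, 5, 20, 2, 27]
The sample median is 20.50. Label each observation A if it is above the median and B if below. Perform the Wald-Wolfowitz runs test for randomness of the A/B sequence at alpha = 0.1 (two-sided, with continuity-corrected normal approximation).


Step 1: Compute median = 20.50; label A = above, B = below.
Labels in order: ABAAABBBAABBBA  (n_A = 7, n_B = 7)
Step 2: Count runs R = 7.
Step 3: Under H0 (random ordering), E[R] = 2*n_A*n_B/(n_A+n_B) + 1 = 2*7*7/14 + 1 = 8.0000.
        Var[R] = 2*n_A*n_B*(2*n_A*n_B - n_A - n_B) / ((n_A+n_B)^2 * (n_A+n_B-1)) = 8232/2548 = 3.2308.
        SD[R] = 1.7974.
Step 4: Continuity-corrected z = (R + 0.5 - E[R]) / SD[R] = (7 + 0.5 - 8.0000) / 1.7974 = -0.2782.
Step 5: Two-sided p-value via normal approximation = 2*(1 - Phi(|z|)) = 0.780879.
Step 6: alpha = 0.1. fail to reject H0.

R = 7, z = -0.2782, p = 0.780879, fail to reject H0.


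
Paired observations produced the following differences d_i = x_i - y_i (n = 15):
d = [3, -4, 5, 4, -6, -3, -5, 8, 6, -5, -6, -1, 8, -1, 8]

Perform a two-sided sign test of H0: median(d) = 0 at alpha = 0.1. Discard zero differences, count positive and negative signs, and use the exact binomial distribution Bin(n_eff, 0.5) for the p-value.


Step 1: Discard zero differences. Original n = 15; n_eff = number of nonzero differences = 15.
Nonzero differences (with sign): +3, -4, +5, +4, -6, -3, -5, +8, +6, -5, -6, -1, +8, -1, +8
Step 2: Count signs: positive = 7, negative = 8.
Step 3: Under H0: P(positive) = 0.5, so the number of positives S ~ Bin(15, 0.5).
Step 4: Two-sided exact p-value = sum of Bin(15,0.5) probabilities at or below the observed probability = 1.000000.
Step 5: alpha = 0.1. fail to reject H0.

n_eff = 15, pos = 7, neg = 8, p = 1.000000, fail to reject H0.


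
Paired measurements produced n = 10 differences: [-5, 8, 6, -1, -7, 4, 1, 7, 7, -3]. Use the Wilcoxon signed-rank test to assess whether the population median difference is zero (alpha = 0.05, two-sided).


Step 1: Drop any zero differences (none here) and take |d_i|.
|d| = [5, 8, 6, 1, 7, 4, 1, 7, 7, 3]
Step 2: Midrank |d_i| (ties get averaged ranks).
ranks: |5|->5, |8|->10, |6|->6, |1|->1.5, |7|->8, |4|->4, |1|->1.5, |7|->8, |7|->8, |3|->3
Step 3: Attach original signs; sum ranks with positive sign and with negative sign.
W+ = 10 + 6 + 4 + 1.5 + 8 + 8 = 37.5
W- = 5 + 1.5 + 8 + 3 = 17.5
(Check: W+ + W- = 55 should equal n(n+1)/2 = 55.)
Step 4: Test statistic W = min(W+, W-) = 17.5.
Step 5: Ties in |d|, so use the tie-corrected normal approximation.
        E[W] = n(n+1)/4 = 10*11/4 = 27.5.
        Tie groups: |d|=1 (t=2), |d|=7 (t=3); sum(t^3 - t) = 30.
        Var[W] = n(n+1)(2n+1)/24 - sum(t^3-t)/48 = 2310/24 - 30/48 = 95.625.
        z = (W - E[W]) / sqrt(Var[W]) = (17.5 - 27.5) / 9.7788 = -1.0226.
        Two-sided p = 2*Phi(z) = 0.306488.
Step 6: alpha = 0.05. fail to reject H0.

W+ = 37.5, W- = 17.5, W = min = 17.5, p = 0.306488, fail to reject H0.


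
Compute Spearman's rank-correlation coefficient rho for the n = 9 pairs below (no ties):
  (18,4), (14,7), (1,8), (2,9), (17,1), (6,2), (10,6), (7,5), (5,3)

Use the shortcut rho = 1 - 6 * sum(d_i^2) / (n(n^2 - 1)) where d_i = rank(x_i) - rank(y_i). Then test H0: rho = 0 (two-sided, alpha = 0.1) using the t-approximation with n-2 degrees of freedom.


Step 1: Rank x and y separately (midranks; no ties here).
rank(x): 18->9, 14->7, 1->1, 2->2, 17->8, 6->4, 10->6, 7->5, 5->3
rank(y): 4->4, 7->7, 8->8, 9->9, 1->1, 2->2, 6->6, 5->5, 3->3
Step 2: d_i = R_x(i) - R_y(i); compute d_i^2.
  (9-4)^2=25, (7-7)^2=0, (1-8)^2=49, (2-9)^2=49, (8-1)^2=49, (4-2)^2=4, (6-6)^2=0, (5-5)^2=0, (3-3)^2=0
sum(d^2) = 176.
Step 3: rho = 1 - 6*176 / (9*(9^2 - 1)) = 1 - 1056/720 = -0.466667.
Step 4: Under H0, t = rho * sqrt((n-2)/(1-rho^2)) = -1.3960 ~ t(7).
Step 5: Two-sided p-value from the t-distribution with 7 df = 0.205386.
Step 6: alpha = 0.1. fail to reject H0.

rho = -0.4667, p = 0.205386, fail to reject H0 at alpha = 0.1.


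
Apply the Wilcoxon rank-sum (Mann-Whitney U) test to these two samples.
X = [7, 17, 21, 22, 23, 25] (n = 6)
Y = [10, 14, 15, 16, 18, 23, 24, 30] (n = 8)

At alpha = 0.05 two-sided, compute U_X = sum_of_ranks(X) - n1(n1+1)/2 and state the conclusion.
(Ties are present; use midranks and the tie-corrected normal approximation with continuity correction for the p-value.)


Step 1: Combine and sort all 14 observations; assign midranks.
sorted (value, group): (7,X), (10,Y), (14,Y), (15,Y), (16,Y), (17,X), (18,Y), (21,X), (22,X), (23,X), (23,Y), (24,Y), (25,X), (30,Y)
ranks: 7->1, 10->2, 14->3, 15->4, 16->5, 17->6, 18->7, 21->8, 22->9, 23->10.5, 23->10.5, 24->12, 25->13, 30->14
Step 2: Rank sum for X: R1 = 1 + 6 + 8 + 9 + 10.5 + 13 = 47.5.
Step 3: U_X = R1 - n1(n1+1)/2 = 47.5 - 6*7/2 = 47.5 - 21 = 26.5.
       U_Y = n1*n2 - U_X = 48 - 26.5 = 21.5.
Step 4: Ties are present, so use the tie-corrected normal approximation (with continuity correction) for the p-value.
Step 5: p-value = 0.796034; compare to alpha = 0.05. fail to reject H0.

U_X = 26.5, p = 0.796034, fail to reject H0 at alpha = 0.05.


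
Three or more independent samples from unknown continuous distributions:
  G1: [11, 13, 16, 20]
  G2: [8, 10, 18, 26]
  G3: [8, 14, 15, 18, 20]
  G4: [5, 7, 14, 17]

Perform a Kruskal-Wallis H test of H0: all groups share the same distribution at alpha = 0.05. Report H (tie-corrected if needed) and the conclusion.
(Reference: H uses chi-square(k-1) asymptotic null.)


Step 1: Combine all N = 17 observations and assign midranks.
sorted (value, group, rank): (5,G4,1), (7,G4,2), (8,G2,3.5), (8,G3,3.5), (10,G2,5), (11,G1,6), (13,G1,7), (14,G3,8.5), (14,G4,8.5), (15,G3,10), (16,G1,11), (17,G4,12), (18,G2,13.5), (18,G3,13.5), (20,G1,15.5), (20,G3,15.5), (26,G2,17)
Step 2: Sum ranks within each group.
R_1 = 39.5 (n_1 = 4)
R_2 = 39 (n_2 = 4)
R_3 = 51 (n_3 = 5)
R_4 = 23.5 (n_4 = 4)
Step 3: H = 12/(N(N+1)) * sum(R_i^2/n_i) - 3(N+1)
     = 12/(17*18) * (39.5^2/4 + 39^2/4 + 51^2/5 + 23.5^2/4) - 3*18
     = 0.039216 * 1428.58 - 54
     = 2.022549.
Step 4: Ties present; correction factor C = 1 - 24/(17^3 - 17) = 0.995098. Corrected H = 2.022549 / 0.995098 = 2.032512.
Step 5: Under H0, H ~ chi^2(3); p-value = 0.565686.
Step 6: alpha = 0.05. fail to reject H0.

H = 2.0325, df = 3, p = 0.565686, fail to reject H0.


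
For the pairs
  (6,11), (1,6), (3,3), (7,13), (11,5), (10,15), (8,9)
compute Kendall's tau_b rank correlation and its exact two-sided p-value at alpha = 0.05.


Step 1: Enumerate the 21 unordered pairs (i,j) with i<j and classify each by sign(x_j-x_i) * sign(y_j-y_i).
  (1,2):dx=-5,dy=-5->C; (1,3):dx=-3,dy=-8->C; (1,4):dx=+1,dy=+2->C; (1,5):dx=+5,dy=-6->D
  (1,6):dx=+4,dy=+4->C; (1,7):dx=+2,dy=-2->D; (2,3):dx=+2,dy=-3->D; (2,4):dx=+6,dy=+7->C
  (2,5):dx=+10,dy=-1->D; (2,6):dx=+9,dy=+9->C; (2,7):dx=+7,dy=+3->C; (3,4):dx=+4,dy=+10->C
  (3,5):dx=+8,dy=+2->C; (3,6):dx=+7,dy=+12->C; (3,7):dx=+5,dy=+6->C; (4,5):dx=+4,dy=-8->D
  (4,6):dx=+3,dy=+2->C; (4,7):dx=+1,dy=-4->D; (5,6):dx=-1,dy=+10->D; (5,7):dx=-3,dy=+4->D
  (6,7):dx=-2,dy=-6->C
Step 2: C = 13, D = 8, total pairs = 21.
Step 3: tau = (C - D)/(n(n-1)/2) = (13 - 8)/21 = 0.238095.
Step 4: Exact two-sided p-value (enumerate n! = 5040 permutations of y under H0): p = 0.561905.
Step 5: alpha = 0.05. fail to reject H0.

tau_b = 0.2381 (C=13, D=8), p = 0.561905, fail to reject H0.


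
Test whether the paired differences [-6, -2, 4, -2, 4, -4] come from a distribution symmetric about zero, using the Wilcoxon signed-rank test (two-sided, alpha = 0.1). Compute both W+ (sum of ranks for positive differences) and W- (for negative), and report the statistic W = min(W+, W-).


Step 1: Drop any zero differences (none here) and take |d_i|.
|d| = [6, 2, 4, 2, 4, 4]
Step 2: Midrank |d_i| (ties get averaged ranks).
ranks: |6|->6, |2|->1.5, |4|->4, |2|->1.5, |4|->4, |4|->4
Step 3: Attach original signs; sum ranks with positive sign and with negative sign.
W+ = 4 + 4 = 8
W- = 6 + 1.5 + 1.5 + 4 = 13
(Check: W+ + W- = 21 should equal n(n+1)/2 = 21.)
Step 4: Test statistic W = min(W+, W-) = 8.
Step 5: Ties in |d|, so use the tie-corrected normal approximation.
        E[W] = n(n+1)/4 = 6*7/4 = 10.5.
        Tie groups: |d|=2 (t=2), |d|=4 (t=3); sum(t^3 - t) = 30.
        Var[W] = n(n+1)(2n+1)/24 - sum(t^3-t)/48 = 546/24 - 30/48 = 22.125.
        z = (W - E[W]) / sqrt(Var[W]) = (8 - 10.5) / 4.7037 = -0.5315.
        Two-sided p = 2*Phi(z) = 0.595076.
Step 6: alpha = 0.1. fail to reject H0.

W+ = 8, W- = 13, W = min = 8, p = 0.595076, fail to reject H0.


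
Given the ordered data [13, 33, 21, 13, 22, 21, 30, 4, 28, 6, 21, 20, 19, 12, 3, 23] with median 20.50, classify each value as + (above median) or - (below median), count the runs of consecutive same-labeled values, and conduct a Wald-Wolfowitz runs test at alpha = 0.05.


Step 1: Compute median = 20.50; label A = above, B = below.
Labels in order: BAABAAABABABBBBA  (n_A = 8, n_B = 8)
Step 2: Count runs R = 10.
Step 3: Under H0 (random ordering), E[R] = 2*n_A*n_B/(n_A+n_B) + 1 = 2*8*8/16 + 1 = 9.0000.
        Var[R] = 2*n_A*n_B*(2*n_A*n_B - n_A - n_B) / ((n_A+n_B)^2 * (n_A+n_B-1)) = 14336/3840 = 3.7333.
        SD[R] = 1.9322.
Step 4: Continuity-corrected z = (R - 0.5 - E[R]) / SD[R] = (10 - 0.5 - 9.0000) / 1.9322 = 0.2588.
Step 5: Two-sided p-value via normal approximation = 2*(1 - Phi(|z|)) = 0.795809.
Step 6: alpha = 0.05. fail to reject H0.

R = 10, z = 0.2588, p = 0.795809, fail to reject H0.


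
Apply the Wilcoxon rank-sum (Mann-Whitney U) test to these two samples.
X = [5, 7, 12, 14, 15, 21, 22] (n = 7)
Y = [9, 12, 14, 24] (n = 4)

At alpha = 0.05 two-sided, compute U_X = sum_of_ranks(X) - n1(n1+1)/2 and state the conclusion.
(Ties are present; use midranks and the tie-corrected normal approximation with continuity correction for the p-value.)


Step 1: Combine and sort all 11 observations; assign midranks.
sorted (value, group): (5,X), (7,X), (9,Y), (12,X), (12,Y), (14,X), (14,Y), (15,X), (21,X), (22,X), (24,Y)
ranks: 5->1, 7->2, 9->3, 12->4.5, 12->4.5, 14->6.5, 14->6.5, 15->8, 21->9, 22->10, 24->11
Step 2: Rank sum for X: R1 = 1 + 2 + 4.5 + 6.5 + 8 + 9 + 10 = 41.
Step 3: U_X = R1 - n1(n1+1)/2 = 41 - 7*8/2 = 41 - 28 = 13.
       U_Y = n1*n2 - U_X = 28 - 13 = 15.
Step 4: Ties are present, so use the tie-corrected normal approximation (with continuity correction) for the p-value.
Step 5: p-value = 0.924376; compare to alpha = 0.05. fail to reject H0.

U_X = 13, p = 0.924376, fail to reject H0 at alpha = 0.05.


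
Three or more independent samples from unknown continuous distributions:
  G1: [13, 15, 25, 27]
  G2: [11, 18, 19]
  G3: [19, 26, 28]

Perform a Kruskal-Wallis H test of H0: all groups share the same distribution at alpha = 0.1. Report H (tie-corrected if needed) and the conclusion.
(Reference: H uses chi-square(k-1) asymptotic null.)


Step 1: Combine all N = 10 observations and assign midranks.
sorted (value, group, rank): (11,G2,1), (13,G1,2), (15,G1,3), (18,G2,4), (19,G2,5.5), (19,G3,5.5), (25,G1,7), (26,G3,8), (27,G1,9), (28,G3,10)
Step 2: Sum ranks within each group.
R_1 = 21 (n_1 = 4)
R_2 = 10.5 (n_2 = 3)
R_3 = 23.5 (n_3 = 3)
Step 3: H = 12/(N(N+1)) * sum(R_i^2/n_i) - 3(N+1)
     = 12/(10*11) * (21^2/4 + 10.5^2/3 + 23.5^2/3) - 3*11
     = 0.109091 * 331.083 - 33
     = 3.118182.
Step 4: Ties present; correction factor C = 1 - 6/(10^3 - 10) = 0.993939. Corrected H = 3.118182 / 0.993939 = 3.137195.
Step 5: Under H0, H ~ chi^2(2); p-value = 0.208337.
Step 6: alpha = 0.1. fail to reject H0.

H = 3.1372, df = 2, p = 0.208337, fail to reject H0.


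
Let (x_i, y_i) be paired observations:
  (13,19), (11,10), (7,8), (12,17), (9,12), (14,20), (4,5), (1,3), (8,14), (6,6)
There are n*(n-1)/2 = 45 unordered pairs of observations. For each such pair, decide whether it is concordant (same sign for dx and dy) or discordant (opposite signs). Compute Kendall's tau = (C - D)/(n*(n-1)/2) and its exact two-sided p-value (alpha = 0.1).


Step 1: Enumerate the 45 unordered pairs (i,j) with i<j and classify each by sign(x_j-x_i) * sign(y_j-y_i).
  (1,2):dx=-2,dy=-9->C; (1,3):dx=-6,dy=-11->C; (1,4):dx=-1,dy=-2->C; (1,5):dx=-4,dy=-7->C
  (1,6):dx=+1,dy=+1->C; (1,7):dx=-9,dy=-14->C; (1,8):dx=-12,dy=-16->C; (1,9):dx=-5,dy=-5->C
  (1,10):dx=-7,dy=-13->C; (2,3):dx=-4,dy=-2->C; (2,4):dx=+1,dy=+7->C; (2,5):dx=-2,dy=+2->D
  (2,6):dx=+3,dy=+10->C; (2,7):dx=-7,dy=-5->C; (2,8):dx=-10,dy=-7->C; (2,9):dx=-3,dy=+4->D
  (2,10):dx=-5,dy=-4->C; (3,4):dx=+5,dy=+9->C; (3,5):dx=+2,dy=+4->C; (3,6):dx=+7,dy=+12->C
  (3,7):dx=-3,dy=-3->C; (3,8):dx=-6,dy=-5->C; (3,9):dx=+1,dy=+6->C; (3,10):dx=-1,dy=-2->C
  (4,5):dx=-3,dy=-5->C; (4,6):dx=+2,dy=+3->C; (4,7):dx=-8,dy=-12->C; (4,8):dx=-11,dy=-14->C
  (4,9):dx=-4,dy=-3->C; (4,10):dx=-6,dy=-11->C; (5,6):dx=+5,dy=+8->C; (5,7):dx=-5,dy=-7->C
  (5,8):dx=-8,dy=-9->C; (5,9):dx=-1,dy=+2->D; (5,10):dx=-3,dy=-6->C; (6,7):dx=-10,dy=-15->C
  (6,8):dx=-13,dy=-17->C; (6,9):dx=-6,dy=-6->C; (6,10):dx=-8,dy=-14->C; (7,8):dx=-3,dy=-2->C
  (7,9):dx=+4,dy=+9->C; (7,10):dx=+2,dy=+1->C; (8,9):dx=+7,dy=+11->C; (8,10):dx=+5,dy=+3->C
  (9,10):dx=-2,dy=-8->C
Step 2: C = 42, D = 3, total pairs = 45.
Step 3: tau = (C - D)/(n(n-1)/2) = (42 - 3)/45 = 0.866667.
Step 4: Exact two-sided p-value (enumerate n! = 3628800 permutations of y under H0): p = 0.000115.
Step 5: alpha = 0.1. reject H0.

tau_b = 0.8667 (C=42, D=3), p = 0.000115, reject H0.


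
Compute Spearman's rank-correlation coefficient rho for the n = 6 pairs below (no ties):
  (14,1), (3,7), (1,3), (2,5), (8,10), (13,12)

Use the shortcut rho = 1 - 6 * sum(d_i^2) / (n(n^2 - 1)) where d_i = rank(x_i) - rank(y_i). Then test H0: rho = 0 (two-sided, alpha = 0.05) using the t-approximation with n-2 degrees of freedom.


Step 1: Rank x and y separately (midranks; no ties here).
rank(x): 14->6, 3->3, 1->1, 2->2, 8->4, 13->5
rank(y): 1->1, 7->4, 3->2, 5->3, 10->5, 12->6
Step 2: d_i = R_x(i) - R_y(i); compute d_i^2.
  (6-1)^2=25, (3-4)^2=1, (1-2)^2=1, (2-3)^2=1, (4-5)^2=1, (5-6)^2=1
sum(d^2) = 30.
Step 3: rho = 1 - 6*30 / (6*(6^2 - 1)) = 1 - 180/210 = 0.142857.
Step 4: Under H0, t = rho * sqrt((n-2)/(1-rho^2)) = 0.2887 ~ t(4).
Step 5: Two-sided p-value from the t-distribution with 4 df = 0.787172.
Step 6: alpha = 0.05. fail to reject H0.

rho = 0.1429, p = 0.787172, fail to reject H0 at alpha = 0.05.


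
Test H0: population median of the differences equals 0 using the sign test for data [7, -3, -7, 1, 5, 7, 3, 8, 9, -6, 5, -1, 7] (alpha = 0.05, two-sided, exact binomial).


Step 1: Discard zero differences. Original n = 13; n_eff = number of nonzero differences = 13.
Nonzero differences (with sign): +7, -3, -7, +1, +5, +7, +3, +8, +9, -6, +5, -1, +7
Step 2: Count signs: positive = 9, negative = 4.
Step 3: Under H0: P(positive) = 0.5, so the number of positives S ~ Bin(13, 0.5).
Step 4: Two-sided exact p-value = sum of Bin(13,0.5) probabilities at or below the observed probability = 0.266846.
Step 5: alpha = 0.05. fail to reject H0.

n_eff = 13, pos = 9, neg = 4, p = 0.266846, fail to reject H0.


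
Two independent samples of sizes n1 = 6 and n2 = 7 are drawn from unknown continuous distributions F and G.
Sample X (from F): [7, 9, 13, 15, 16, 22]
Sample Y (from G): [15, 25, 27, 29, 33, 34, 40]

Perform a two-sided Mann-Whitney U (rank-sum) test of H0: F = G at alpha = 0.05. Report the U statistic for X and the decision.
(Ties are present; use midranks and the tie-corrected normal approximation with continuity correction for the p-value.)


Step 1: Combine and sort all 13 observations; assign midranks.
sorted (value, group): (7,X), (9,X), (13,X), (15,X), (15,Y), (16,X), (22,X), (25,Y), (27,Y), (29,Y), (33,Y), (34,Y), (40,Y)
ranks: 7->1, 9->2, 13->3, 15->4.5, 15->4.5, 16->6, 22->7, 25->8, 27->9, 29->10, 33->11, 34->12, 40->13
Step 2: Rank sum for X: R1 = 1 + 2 + 3 + 4.5 + 6 + 7 = 23.5.
Step 3: U_X = R1 - n1(n1+1)/2 = 23.5 - 6*7/2 = 23.5 - 21 = 2.5.
       U_Y = n1*n2 - U_X = 42 - 2.5 = 39.5.
Step 4: Ties are present, so use the tie-corrected normal approximation (with continuity correction) for the p-value.
Step 5: p-value = 0.010025; compare to alpha = 0.05. reject H0.

U_X = 2.5, p = 0.010025, reject H0 at alpha = 0.05.


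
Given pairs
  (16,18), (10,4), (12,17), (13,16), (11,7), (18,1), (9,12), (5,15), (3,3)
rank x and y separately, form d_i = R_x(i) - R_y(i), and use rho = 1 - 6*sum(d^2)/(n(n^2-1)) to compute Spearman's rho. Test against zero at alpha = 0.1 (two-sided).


Step 1: Rank x and y separately (midranks; no ties here).
rank(x): 16->8, 10->4, 12->6, 13->7, 11->5, 18->9, 9->3, 5->2, 3->1
rank(y): 18->9, 4->3, 17->8, 16->7, 7->4, 1->1, 12->5, 15->6, 3->2
Step 2: d_i = R_x(i) - R_y(i); compute d_i^2.
  (8-9)^2=1, (4-3)^2=1, (6-8)^2=4, (7-7)^2=0, (5-4)^2=1, (9-1)^2=64, (3-5)^2=4, (2-6)^2=16, (1-2)^2=1
sum(d^2) = 92.
Step 3: rho = 1 - 6*92 / (9*(9^2 - 1)) = 1 - 552/720 = 0.233333.
Step 4: Under H0, t = rho * sqrt((n-2)/(1-rho^2)) = 0.6349 ~ t(7).
Step 5: Two-sided p-value from the t-distribution with 7 df = 0.545699.
Step 6: alpha = 0.1. fail to reject H0.

rho = 0.2333, p = 0.545699, fail to reject H0 at alpha = 0.1.


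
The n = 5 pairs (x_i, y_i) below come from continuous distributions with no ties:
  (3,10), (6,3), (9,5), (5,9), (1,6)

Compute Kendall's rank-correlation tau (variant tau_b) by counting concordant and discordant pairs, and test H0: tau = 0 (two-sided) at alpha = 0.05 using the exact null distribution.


Step 1: Enumerate the 10 unordered pairs (i,j) with i<j and classify each by sign(x_j-x_i) * sign(y_j-y_i).
  (1,2):dx=+3,dy=-7->D; (1,3):dx=+6,dy=-5->D; (1,4):dx=+2,dy=-1->D; (1,5):dx=-2,dy=-4->C
  (2,3):dx=+3,dy=+2->C; (2,4):dx=-1,dy=+6->D; (2,5):dx=-5,dy=+3->D; (3,4):dx=-4,dy=+4->D
  (3,5):dx=-8,dy=+1->D; (4,5):dx=-4,dy=-3->C
Step 2: C = 3, D = 7, total pairs = 10.
Step 3: tau = (C - D)/(n(n-1)/2) = (3 - 7)/10 = -0.400000.
Step 4: Exact two-sided p-value (enumerate n! = 120 permutations of y under H0): p = 0.483333.
Step 5: alpha = 0.05. fail to reject H0.

tau_b = -0.4000 (C=3, D=7), p = 0.483333, fail to reject H0.


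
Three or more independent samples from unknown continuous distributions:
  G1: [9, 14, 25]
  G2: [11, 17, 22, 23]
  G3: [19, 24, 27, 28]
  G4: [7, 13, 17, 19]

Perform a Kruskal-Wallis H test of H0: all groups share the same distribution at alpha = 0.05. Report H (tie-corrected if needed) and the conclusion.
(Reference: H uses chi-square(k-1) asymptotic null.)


Step 1: Combine all N = 15 observations and assign midranks.
sorted (value, group, rank): (7,G4,1), (9,G1,2), (11,G2,3), (13,G4,4), (14,G1,5), (17,G2,6.5), (17,G4,6.5), (19,G3,8.5), (19,G4,8.5), (22,G2,10), (23,G2,11), (24,G3,12), (25,G1,13), (27,G3,14), (28,G3,15)
Step 2: Sum ranks within each group.
R_1 = 20 (n_1 = 3)
R_2 = 30.5 (n_2 = 4)
R_3 = 49.5 (n_3 = 4)
R_4 = 20 (n_4 = 4)
Step 3: H = 12/(N(N+1)) * sum(R_i^2/n_i) - 3(N+1)
     = 12/(15*16) * (20^2/3 + 30.5^2/4 + 49.5^2/4 + 20^2/4) - 3*16
     = 0.050000 * 1078.46 - 48
     = 5.922917.
Step 4: Ties present; correction factor C = 1 - 12/(15^3 - 15) = 0.996429. Corrected H = 5.922917 / 0.996429 = 5.944146.
Step 5: Under H0, H ~ chi^2(3); p-value = 0.114360.
Step 6: alpha = 0.05. fail to reject H0.

H = 5.9441, df = 3, p = 0.114360, fail to reject H0.


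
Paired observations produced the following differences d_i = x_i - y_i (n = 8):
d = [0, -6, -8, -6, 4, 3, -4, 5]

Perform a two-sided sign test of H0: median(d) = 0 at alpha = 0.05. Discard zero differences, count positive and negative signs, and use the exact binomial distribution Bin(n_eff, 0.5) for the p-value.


Step 1: Discard zero differences. Original n = 8; n_eff = number of nonzero differences = 7.
Nonzero differences (with sign): -6, -8, -6, +4, +3, -4, +5
Step 2: Count signs: positive = 3, negative = 4.
Step 3: Under H0: P(positive) = 0.5, so the number of positives S ~ Bin(7, 0.5).
Step 4: Two-sided exact p-value = sum of Bin(7,0.5) probabilities at or below the observed probability = 1.000000.
Step 5: alpha = 0.05. fail to reject H0.

n_eff = 7, pos = 3, neg = 4, p = 1.000000, fail to reject H0.


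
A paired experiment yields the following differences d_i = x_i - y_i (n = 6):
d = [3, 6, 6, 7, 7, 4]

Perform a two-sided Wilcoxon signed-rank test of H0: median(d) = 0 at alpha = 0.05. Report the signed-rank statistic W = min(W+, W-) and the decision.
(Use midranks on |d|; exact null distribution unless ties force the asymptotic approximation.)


Step 1: Drop any zero differences (none here) and take |d_i|.
|d| = [3, 6, 6, 7, 7, 4]
Step 2: Midrank |d_i| (ties get averaged ranks).
ranks: |3|->1, |6|->3.5, |6|->3.5, |7|->5.5, |7|->5.5, |4|->2
Step 3: Attach original signs; sum ranks with positive sign and with negative sign.
W+ = 1 + 3.5 + 3.5 + 5.5 + 5.5 + 2 = 21
W- = 0 = 0
(Check: W+ + W- = 21 should equal n(n+1)/2 = 21.)
Step 4: Test statistic W = min(W+, W-) = 0.
Step 5: Ties in |d|, so use the tie-corrected normal approximation.
        E[W] = n(n+1)/4 = 6*7/4 = 10.5.
        Tie groups: |d|=6 (t=2), |d|=7 (t=2); sum(t^3 - t) = 12.
        Var[W] = n(n+1)(2n+1)/24 - sum(t^3-t)/48 = 546/24 - 12/48 = 22.5.
        z = (W - E[W]) / sqrt(Var[W]) = (0 - 10.5) / 4.7434 = -2.2136.
        Two-sided p = 2*Phi(z) = 0.026857.
Step 6: alpha = 0.05. reject H0.

W+ = 21, W- = 0, W = min = 0, p = 0.026857, reject H0.


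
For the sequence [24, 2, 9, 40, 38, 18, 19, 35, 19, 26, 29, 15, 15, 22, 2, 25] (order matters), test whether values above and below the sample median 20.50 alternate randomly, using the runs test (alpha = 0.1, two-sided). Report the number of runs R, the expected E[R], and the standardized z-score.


Step 1: Compute median = 20.50; label A = above, B = below.
Labels in order: ABBAABBABAABBABA  (n_A = 8, n_B = 8)
Step 2: Count runs R = 11.
Step 3: Under H0 (random ordering), E[R] = 2*n_A*n_B/(n_A+n_B) + 1 = 2*8*8/16 + 1 = 9.0000.
        Var[R] = 2*n_A*n_B*(2*n_A*n_B - n_A - n_B) / ((n_A+n_B)^2 * (n_A+n_B-1)) = 14336/3840 = 3.7333.
        SD[R] = 1.9322.
Step 4: Continuity-corrected z = (R - 0.5 - E[R]) / SD[R] = (11 - 0.5 - 9.0000) / 1.9322 = 0.7763.
Step 5: Two-sided p-value via normal approximation = 2*(1 - Phi(|z|)) = 0.437558.
Step 6: alpha = 0.1. fail to reject H0.

R = 11, z = 0.7763, p = 0.437558, fail to reject H0.
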